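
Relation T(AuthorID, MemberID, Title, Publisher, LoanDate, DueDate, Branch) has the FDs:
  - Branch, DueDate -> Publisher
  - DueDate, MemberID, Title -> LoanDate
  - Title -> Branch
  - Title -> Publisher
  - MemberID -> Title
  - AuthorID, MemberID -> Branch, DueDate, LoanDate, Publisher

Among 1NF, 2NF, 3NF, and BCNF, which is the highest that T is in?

1NF

Candidate key: {AuthorID, MemberID}. Prime attributes: {AuthorID, MemberID}.
For Branch, DueDate -> Publisher we have {Branch, DueDate}⁺ = {Branch, DueDate, Publisher}; {Branch, DueDate} is not a superkey, so BCNF fails.
Because {Publisher} is non-prime and the left side of Branch, DueDate -> Publisher is not a superkey, the relation is not in 3NF.
{MemberID} is a proper subset of the key {AuthorID, MemberID}, and {MemberID}⁺ contains the non-prime attributes {Branch, Publisher, Title} — a partial dependency, so 2NF is violated.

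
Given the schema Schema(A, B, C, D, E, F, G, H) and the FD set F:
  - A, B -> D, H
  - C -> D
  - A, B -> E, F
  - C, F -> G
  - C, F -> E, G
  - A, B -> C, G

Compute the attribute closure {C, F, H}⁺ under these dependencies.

{C, D, E, F, G, H}

Start with {C, F, H}.
C -> D applies; add {D} → now {C, D, F, H}.
C, F -> G applies; add {G} → now {C, D, F, G, H}.
C, F -> E, G applies; add {E} → now {C, D, E, F, G, H}.
No further FD applies.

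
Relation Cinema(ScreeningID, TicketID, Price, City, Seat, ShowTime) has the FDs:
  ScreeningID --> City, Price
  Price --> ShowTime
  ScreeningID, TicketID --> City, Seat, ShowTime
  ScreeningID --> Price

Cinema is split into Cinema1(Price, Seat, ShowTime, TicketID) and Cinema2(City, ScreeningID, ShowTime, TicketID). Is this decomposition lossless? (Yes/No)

No

The shared attributes are {ShowTime, TicketID} and {ShowTime, TicketID}⁺ = {ShowTime, TicketID}.
Cinema1 ⊄ {ShowTime, TicketID} and Cinema2 ⊄ {ShowTime, TicketID}, so the split is lossy.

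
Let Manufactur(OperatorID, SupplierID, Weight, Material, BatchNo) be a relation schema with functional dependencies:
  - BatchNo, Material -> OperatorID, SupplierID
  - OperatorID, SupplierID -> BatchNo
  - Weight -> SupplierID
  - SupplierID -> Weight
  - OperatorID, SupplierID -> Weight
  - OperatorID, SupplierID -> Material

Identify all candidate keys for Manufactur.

{BatchNo, Material}⁺ = {BatchNo, Material, OperatorID, SupplierID, Weight}, which is every attribute, so {BatchNo, Material} is a candidate key.
{OperatorID, SupplierID}⁺ = {BatchNo, Material, OperatorID, SupplierID, Weight}, which is every attribute, so {OperatorID, SupplierID} is a candidate key.
{OperatorID, Weight}⁺ = {BatchNo, Material, OperatorID, SupplierID, Weight}, which is every attribute, so {OperatorID, Weight} is a candidate key.
Any other superkey properly contains one of these, so there are no further candidate keys.

{BatchNo, Material}, {OperatorID, SupplierID}, {OperatorID, Weight}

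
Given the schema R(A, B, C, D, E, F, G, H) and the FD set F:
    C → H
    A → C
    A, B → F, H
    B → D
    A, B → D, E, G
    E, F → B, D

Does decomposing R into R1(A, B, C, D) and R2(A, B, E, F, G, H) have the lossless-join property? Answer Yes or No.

Yes

The shared attributes are {A, B} and {A, B}⁺ = {A, B, C, D, E, F, G, H}.
R1 is contained in that closure, so R1 ∩ R2 → R1 holds and the join is lossless.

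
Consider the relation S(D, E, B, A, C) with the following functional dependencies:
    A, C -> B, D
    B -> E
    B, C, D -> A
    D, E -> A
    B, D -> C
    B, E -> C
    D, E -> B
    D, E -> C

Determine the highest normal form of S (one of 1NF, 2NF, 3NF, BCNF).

Candidate keys: {A, B}, {A, C}, {B, D}, {D, E}. Prime attributes: {A, B, C, D, E}.
B -> E: {B}⁺ = {B, C, E}, which is not all of the attributes, so the left side is not a superkey — BCNF is violated.
Its right-hand attributes {E} are all prime, as are those of every other non-superkey FD — the relation is in 3NF.

3NF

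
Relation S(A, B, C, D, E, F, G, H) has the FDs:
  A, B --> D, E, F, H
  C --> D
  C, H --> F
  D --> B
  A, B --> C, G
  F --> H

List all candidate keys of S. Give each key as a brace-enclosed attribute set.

Attributes never on any right-hand side: {A} — every candidate key must contain it.
Closure of {A, B} is {A, B, C, D, E, F, G, H}, the whole schema; {A, B} is a candidate key.
Closure of {A, C} is {A, B, C, D, E, F, G, H}, the whole schema; {A, C} is a candidate key.
Closure of {A, D} is {A, B, C, D, E, F, G, H}, the whole schema; {A, D} is a candidate key.
Any other superkey properly contains one of these, so there are no further candidate keys.

{A, B}, {A, C}, {A, D}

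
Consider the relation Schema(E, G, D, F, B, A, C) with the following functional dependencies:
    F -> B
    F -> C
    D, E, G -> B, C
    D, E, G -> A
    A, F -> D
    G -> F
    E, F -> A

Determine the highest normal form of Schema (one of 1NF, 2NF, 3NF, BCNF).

1NF

Candidate key: {E, G}. Prime attributes: {E, G}.
F -> B: {F}⁺ = {B, C, F}, which is not all of the attributes, so the left side is not a superkey — BCNF is violated.
F -> B determines the non-prime attribute {B} from a non-superkey — 3NF is violated.
Since {G} ⊂ {E, G} and {G}⁺ ⊇ {B, C, F} with {B, C, F} non-prime, there is a partial dependency; 2NF fails.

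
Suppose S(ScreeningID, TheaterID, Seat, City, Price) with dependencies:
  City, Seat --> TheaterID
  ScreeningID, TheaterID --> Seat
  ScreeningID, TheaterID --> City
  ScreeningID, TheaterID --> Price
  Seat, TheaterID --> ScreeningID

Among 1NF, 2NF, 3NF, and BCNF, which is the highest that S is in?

BCNF

Candidate keys: {City, Seat}, {ScreeningID, TheaterID}, {Seat, TheaterID}. Prime attributes: {City, ScreeningID, Seat, TheaterID}.
The left-hand side of every FD is a superkey, so BCNF is satisfied.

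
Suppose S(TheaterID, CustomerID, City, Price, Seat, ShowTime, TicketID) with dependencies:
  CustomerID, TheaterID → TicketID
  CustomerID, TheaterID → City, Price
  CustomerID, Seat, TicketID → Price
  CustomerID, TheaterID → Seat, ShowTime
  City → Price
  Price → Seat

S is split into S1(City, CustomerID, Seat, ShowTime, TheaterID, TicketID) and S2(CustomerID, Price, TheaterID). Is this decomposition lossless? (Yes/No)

Yes

Common attributes: {CustomerID, TheaterID}; their closure is {City, CustomerID, Price, Seat, ShowTime, TheaterID, TicketID}.
Since S1 ⊆ {City, CustomerID, Price, Seat, ShowTime, TheaterID, TicketID}, the intersection is a superkey of S1; the decomposition is lossless.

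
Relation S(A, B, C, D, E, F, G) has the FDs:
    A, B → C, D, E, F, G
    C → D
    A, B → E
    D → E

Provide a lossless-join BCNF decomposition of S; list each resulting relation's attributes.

{A, B, C, F, G}; {C, D}; {D, E}

Candidate key of the original relation: {A, B}.
{A, B, C, D, E, F, G}: {C} determines {C, D, E} here but is not a superkey — split on C → D, E, giving {C, D, E} and {A, B, C, F, G}.
{C, D, E}: {D} determines {D, E} here but is not a superkey — split on D → E, giving {D, E} and {C, D}.
{D, E} has no BCNF violation.
{C, D} has no BCNF violation.
{A, B, C, F, G} has no BCNF violation.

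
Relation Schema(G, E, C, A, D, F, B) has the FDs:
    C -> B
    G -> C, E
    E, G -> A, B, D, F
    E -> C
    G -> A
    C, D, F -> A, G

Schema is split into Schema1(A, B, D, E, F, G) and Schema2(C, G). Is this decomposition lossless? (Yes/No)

Yes

The shared attributes are {G} and {G}⁺ = {A, B, C, D, E, F, G}.
Since Schema1 ⊆ {A, B, C, D, E, F, G}, the intersection is a superkey of Schema1; the decomposition is lossless.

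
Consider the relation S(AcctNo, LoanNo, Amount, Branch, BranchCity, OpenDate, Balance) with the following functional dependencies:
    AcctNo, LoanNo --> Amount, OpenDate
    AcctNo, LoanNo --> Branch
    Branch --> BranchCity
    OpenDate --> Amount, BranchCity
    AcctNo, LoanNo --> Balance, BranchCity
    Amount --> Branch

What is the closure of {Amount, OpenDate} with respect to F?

Start with {Amount, OpenDate}.
OpenDate --> Amount, BranchCity applies; add {BranchCity} → now {Amount, BranchCity, OpenDate}.
Amount --> Branch applies; add {Branch} → now {Amount, Branch, BranchCity, OpenDate}.
No further FD applies.

{Amount, Branch, BranchCity, OpenDate}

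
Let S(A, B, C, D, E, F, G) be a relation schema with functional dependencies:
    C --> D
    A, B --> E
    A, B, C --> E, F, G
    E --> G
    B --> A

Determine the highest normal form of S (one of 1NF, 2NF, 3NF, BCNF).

1NF

Candidate key: {B, C}. Prime attributes: {B, C}.
C --> D breaks BCNF: {C}⁺ = {C, D}, so {C} is not a superkey.
C --> D determines the non-prime attribute {D} from a non-superkey — 3NF is violated.
Since {B} ⊂ {B, C} and {B}⁺ ⊇ {A, E, G} with {A, E, G} non-prime, there is a partial dependency; 2NF fails.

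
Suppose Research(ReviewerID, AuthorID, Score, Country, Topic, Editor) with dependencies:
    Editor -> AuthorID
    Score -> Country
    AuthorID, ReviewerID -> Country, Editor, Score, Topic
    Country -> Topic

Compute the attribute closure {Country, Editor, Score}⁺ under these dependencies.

Start with {Country, Editor, Score}.
Editor -> AuthorID applies; add {AuthorID} → now {AuthorID, Country, Editor, Score}.
Country -> Topic applies; add {Topic} → now {AuthorID, Country, Editor, Score, Topic}.
No further FD applies.

{AuthorID, Country, Editor, Score, Topic}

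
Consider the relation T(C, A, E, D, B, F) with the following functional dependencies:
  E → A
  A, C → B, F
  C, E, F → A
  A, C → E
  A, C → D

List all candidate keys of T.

{A, C}, {C, E}

{C} never appears on the right of any FD, so every key must include it.
{A, C}⁺ = {A, B, C, D, E, F} — all of the relation — so {A, C} is a candidate key.
{C, E}⁺ = {A, B, C, D, E, F} — all of the relation — so {C, E} is a candidate key.
No proper subset of any of these is a key, and no other minimal superkey exists.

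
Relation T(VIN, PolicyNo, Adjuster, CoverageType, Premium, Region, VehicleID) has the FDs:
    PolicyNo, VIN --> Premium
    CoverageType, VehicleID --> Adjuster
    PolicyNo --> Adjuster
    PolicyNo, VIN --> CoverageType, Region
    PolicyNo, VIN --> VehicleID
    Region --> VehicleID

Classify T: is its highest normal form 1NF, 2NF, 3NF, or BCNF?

1NF

Candidate key: {PolicyNo, VIN}. Prime attributes: {PolicyNo, VIN}.
For CoverageType, VehicleID --> Adjuster we have {CoverageType, VehicleID}⁺ = {Adjuster, CoverageType, VehicleID}; {CoverageType, VehicleID} is not a superkey, so BCNF fails.
Because {Adjuster} is non-prime and the left side of CoverageType, VehicleID --> Adjuster is not a superkey, the relation is not in 3NF.
Since {PolicyNo} ⊂ {PolicyNo, VIN} and {PolicyNo}⁺ ⊇ {Adjuster} with {Adjuster} non-prime, there is a partial dependency; 2NF fails.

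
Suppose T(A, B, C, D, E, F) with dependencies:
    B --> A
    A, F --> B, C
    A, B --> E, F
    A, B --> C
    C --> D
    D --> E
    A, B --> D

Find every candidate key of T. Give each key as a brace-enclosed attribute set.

{B}⁺ = {A, B, C, D, E, F}, which is every attribute, so {B} is a candidate key.
{A, F}⁺ = {A, B, C, D, E, F}, which is every attribute, so {A, F} is a candidate key.
Any other superkey properly contains one of these, so there are no further candidate keys.

{A, F}, {B}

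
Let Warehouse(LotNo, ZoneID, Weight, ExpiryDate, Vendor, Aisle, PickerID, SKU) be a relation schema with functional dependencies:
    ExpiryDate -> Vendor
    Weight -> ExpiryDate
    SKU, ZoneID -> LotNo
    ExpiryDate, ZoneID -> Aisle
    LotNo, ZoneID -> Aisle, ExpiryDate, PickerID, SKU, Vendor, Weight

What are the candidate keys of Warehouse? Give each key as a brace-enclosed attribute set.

{LotNo, ZoneID}, {SKU, ZoneID}

{ZoneID} never appears on the right of any FD, so every key must include it.
{LotNo, ZoneID} is a candidate key since {LotNo, ZoneID}⁺ = {Aisle, ExpiryDate, LotNo, PickerID, SKU, Vendor, Weight, ZoneID} covers every attribute.
{SKU, ZoneID} is a candidate key since {SKU, ZoneID}⁺ = {Aisle, ExpiryDate, LotNo, PickerID, SKU, Vendor, Weight, ZoneID} covers every attribute.
Any other superkey properly contains one of these, so there are no further candidate keys.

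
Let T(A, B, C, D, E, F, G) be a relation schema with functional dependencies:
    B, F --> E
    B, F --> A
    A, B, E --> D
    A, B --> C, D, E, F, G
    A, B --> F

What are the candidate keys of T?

{A, B}, {B, F}

{B} never appears on the right of any FD, so every key must include it.
Closure of {A, B} is {A, B, C, D, E, F, G}, the whole schema; {A, B} is a candidate key.
Closure of {B, F} is {A, B, C, D, E, F, G}, the whole schema; {B, F} is a candidate key.
These are minimal and exhaustive — every other superkey contains one of them.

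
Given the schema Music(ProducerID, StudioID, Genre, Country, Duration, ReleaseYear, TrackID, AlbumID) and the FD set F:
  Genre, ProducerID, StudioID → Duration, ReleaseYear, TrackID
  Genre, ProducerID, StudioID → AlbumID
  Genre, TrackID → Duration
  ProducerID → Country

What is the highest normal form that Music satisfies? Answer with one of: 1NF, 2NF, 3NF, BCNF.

1NF

Candidate key: {Genre, ProducerID, StudioID}. Prime attributes: {Genre, ProducerID, StudioID}.
Genre, TrackID → Duration breaks BCNF: {Genre, TrackID}⁺ = {Duration, Genre, TrackID}, so {Genre, TrackID} is not a superkey.
Genre, TrackID → Duration determines the non-prime attribute {Duration} from a non-superkey — 3NF is violated.
The proper key subset {ProducerID} of {Genre, ProducerID, StudioID} determines non-prime {Country}, so the relation is not even in 2NF.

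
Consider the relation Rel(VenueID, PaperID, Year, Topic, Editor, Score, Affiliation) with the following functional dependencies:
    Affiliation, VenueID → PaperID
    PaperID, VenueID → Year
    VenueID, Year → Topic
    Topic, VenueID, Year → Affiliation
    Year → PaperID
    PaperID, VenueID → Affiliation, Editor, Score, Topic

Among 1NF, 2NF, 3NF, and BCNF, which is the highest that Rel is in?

3NF

Candidate keys: {Affiliation, VenueID}, {PaperID, VenueID}, {VenueID, Year}. Prime attributes: {Affiliation, PaperID, VenueID, Year}.
Year → PaperID breaks BCNF: {Year}⁺ = {PaperID, Year}, so {Year} is not a superkey.
But every attribute on its right side ({PaperID}) is prime, and the same holds for every other non-superkey FD, so 3NF still holds.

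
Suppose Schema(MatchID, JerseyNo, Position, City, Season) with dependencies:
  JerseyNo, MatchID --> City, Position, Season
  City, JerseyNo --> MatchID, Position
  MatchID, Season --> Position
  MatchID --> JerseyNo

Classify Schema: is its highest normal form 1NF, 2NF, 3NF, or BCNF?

BCNF

Candidate keys: {City, JerseyNo}, {MatchID}. Prime attributes: {City, JerseyNo, MatchID}.
Each dependency's left side is a superkey — BCNF holds.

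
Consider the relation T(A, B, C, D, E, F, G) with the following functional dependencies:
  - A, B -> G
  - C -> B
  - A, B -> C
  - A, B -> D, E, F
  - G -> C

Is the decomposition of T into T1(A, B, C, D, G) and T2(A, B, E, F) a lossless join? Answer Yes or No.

Common attributes: {A, B}; their closure is {A, B, C, D, E, F, G}.
Since T1 ⊆ {A, B, C, D, E, F, G}, the intersection is a superkey of T1; the decomposition is lossless.

Yes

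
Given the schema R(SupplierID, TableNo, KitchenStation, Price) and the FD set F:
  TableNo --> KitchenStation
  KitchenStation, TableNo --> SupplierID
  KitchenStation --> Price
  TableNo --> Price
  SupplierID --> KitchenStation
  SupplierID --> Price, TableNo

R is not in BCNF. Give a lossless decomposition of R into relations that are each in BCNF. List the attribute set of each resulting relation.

{KitchenStation, Price}; {KitchenStation, SupplierID, TableNo}

Candidate keys of the original relation: {SupplierID}, {TableNo}.
In {KitchenStation, Price, SupplierID, TableNo}, {KitchenStation} is not a superkey ({KitchenStation}⁺ restricted to this set is {KitchenStation, Price}), so split on KitchenStation --> Price into {KitchenStation, Price} and {KitchenStation, SupplierID, TableNo}.
{KitchenStation, Price}: every determinant is a superkey — BCNF.
{KitchenStation, SupplierID, TableNo}: every determinant is a superkey — BCNF.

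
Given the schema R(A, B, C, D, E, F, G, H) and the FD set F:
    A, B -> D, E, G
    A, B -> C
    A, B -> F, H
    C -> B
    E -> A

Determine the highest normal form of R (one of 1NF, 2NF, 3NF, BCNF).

Candidate keys: {A, B}, {A, C}, {B, E}, {C, E}. Prime attributes: {A, B, C, E}.
C -> B: {C}⁺ = {B, C}, which is not all of the attributes, so the left side is not a superkey — BCNF is violated.
Since {B} ⊆ prime attributes and every other non-superkey FD also has a prime right side, the schema is in 3NF.

3NF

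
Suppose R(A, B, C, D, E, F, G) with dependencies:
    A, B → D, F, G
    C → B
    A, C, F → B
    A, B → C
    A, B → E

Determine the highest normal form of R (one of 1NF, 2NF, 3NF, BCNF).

3NF

Candidate keys: {A, B}, {A, C}. Prime attributes: {A, B, C}.
For C → B we have {C}⁺ = {B, C}; {C} is not a superkey, so BCNF fails.
Since {B} ⊆ prime attributes and every other non-superkey FD also has a prime right side, the schema is in 3NF.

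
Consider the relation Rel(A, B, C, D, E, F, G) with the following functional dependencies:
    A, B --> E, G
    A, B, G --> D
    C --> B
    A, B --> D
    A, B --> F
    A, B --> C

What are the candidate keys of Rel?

No FD produces {A}, so it must be in every candidate key.
{A, B} is a candidate key since {A, B}⁺ = {A, B, C, D, E, F, G} covers every attribute.
{A, C} is a candidate key since {A, C}⁺ = {A, B, C, D, E, F, G} covers every attribute.
These are minimal and exhaustive — every other superkey contains one of them.

{A, B}, {A, C}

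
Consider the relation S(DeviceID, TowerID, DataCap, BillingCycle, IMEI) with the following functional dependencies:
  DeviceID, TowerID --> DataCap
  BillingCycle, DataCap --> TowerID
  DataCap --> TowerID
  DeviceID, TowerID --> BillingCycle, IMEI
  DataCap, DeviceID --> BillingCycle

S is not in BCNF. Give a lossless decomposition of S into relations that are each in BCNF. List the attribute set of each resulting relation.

{BillingCycle, DataCap, DeviceID, IMEI}; {DataCap, TowerID}

Candidate keys of the original relation: {DataCap, DeviceID}, {DeviceID, TowerID}.
{BillingCycle, DataCap, DeviceID, IMEI, TowerID}: {BillingCycle, DataCap} determines {BillingCycle, DataCap, TowerID} here but is not a superkey — split on BillingCycle, DataCap --> TowerID, giving {BillingCycle, DataCap, TowerID} and {BillingCycle, DataCap, DeviceID, IMEI}.
{BillingCycle, DataCap, TowerID}: {DataCap} determines {DataCap, TowerID} here but is not a superkey — split on DataCap --> TowerID, giving {DataCap, TowerID} and {BillingCycle, DataCap}.
{DataCap, TowerID} has no BCNF violation.
{BillingCycle, DataCap} has no BCNF violation.
{BillingCycle, DataCap, DeviceID, IMEI} has no BCNF violation.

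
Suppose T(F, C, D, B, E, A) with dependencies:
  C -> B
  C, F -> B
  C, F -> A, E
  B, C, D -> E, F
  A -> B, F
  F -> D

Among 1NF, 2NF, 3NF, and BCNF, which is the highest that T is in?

Candidate keys: {A, C}, {C, D}, {C, F}. Prime attributes: {A, C, D, F}.
For C -> B we have {C}⁺ = {B, C}; {C} is not a superkey, so BCNF fails.
C -> B determines the non-prime attribute {B} from a non-superkey — 3NF is violated.
Since {A} ⊂ {A, C} and {A}⁺ ⊇ {B} with {B} non-prime, there is a partial dependency; 2NF fails.

1NF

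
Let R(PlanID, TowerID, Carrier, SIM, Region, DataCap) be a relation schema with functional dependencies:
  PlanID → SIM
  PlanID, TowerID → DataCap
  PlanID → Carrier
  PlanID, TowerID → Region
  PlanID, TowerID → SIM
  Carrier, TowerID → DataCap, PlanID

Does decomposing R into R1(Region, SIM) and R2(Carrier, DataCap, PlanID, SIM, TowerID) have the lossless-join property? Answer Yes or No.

No

R1 ∩ R2 = {SIM}; its closure under F is {SIM}.
R1 ⊄ {SIM} and R2 ⊄ {SIM}, so the split is lossy.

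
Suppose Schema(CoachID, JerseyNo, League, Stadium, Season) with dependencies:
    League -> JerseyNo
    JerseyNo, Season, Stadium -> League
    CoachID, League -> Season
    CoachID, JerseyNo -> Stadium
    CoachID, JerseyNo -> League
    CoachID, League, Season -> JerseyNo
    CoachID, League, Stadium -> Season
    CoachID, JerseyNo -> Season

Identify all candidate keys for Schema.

{CoachID, JerseyNo}, {CoachID, League}

Attributes never on any right-hand side: {CoachID} — every candidate key must contain it.
{CoachID, JerseyNo}⁺ = {CoachID, JerseyNo, League, Season, Stadium} — all of the relation — so {CoachID, JerseyNo} is a candidate key.
{CoachID, League}⁺ = {CoachID, JerseyNo, League, Season, Stadium} — all of the relation — so {CoachID, League} is a candidate key.
No proper subset of any of these is a key, and no other minimal superkey exists.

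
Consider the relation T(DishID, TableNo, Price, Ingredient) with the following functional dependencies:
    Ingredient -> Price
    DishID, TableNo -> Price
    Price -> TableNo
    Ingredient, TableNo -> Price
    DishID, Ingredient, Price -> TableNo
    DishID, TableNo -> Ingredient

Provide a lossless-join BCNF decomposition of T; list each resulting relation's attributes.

{DishID, Ingredient}; {Ingredient, Price}; {Price, TableNo}

Candidate keys of the original relation: {DishID, Ingredient}, {DishID, Price}, {DishID, TableNo}.
{DishID, Ingredient, Price, TableNo}: {Ingredient} determines {Ingredient, Price, TableNo} here but is not a superkey — split on Ingredient -> Price, TableNo, giving {Ingredient, Price, TableNo} and {DishID, Ingredient}.
{Ingredient, Price, TableNo}: {Price} determines {Price, TableNo} here but is not a superkey — split on Price -> TableNo, giving {Price, TableNo} and {Ingredient, Price}.
{Price, TableNo}: every determinant is a superkey — BCNF.
{Ingredient, Price}: every determinant is a superkey — BCNF.
{DishID, Ingredient}: every determinant is a superkey — BCNF.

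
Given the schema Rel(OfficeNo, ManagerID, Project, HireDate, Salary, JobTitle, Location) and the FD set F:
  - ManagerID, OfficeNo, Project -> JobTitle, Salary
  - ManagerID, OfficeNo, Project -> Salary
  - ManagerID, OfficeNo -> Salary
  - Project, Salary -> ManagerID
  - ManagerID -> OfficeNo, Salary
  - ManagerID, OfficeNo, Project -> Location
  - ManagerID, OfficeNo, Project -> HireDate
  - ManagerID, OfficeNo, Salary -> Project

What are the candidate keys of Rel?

{ManagerID}, {Project, Salary}

{ManagerID} is a candidate key since {ManagerID}⁺ = {HireDate, JobTitle, Location, ManagerID, OfficeNo, Project, Salary} covers every attribute.
{Project, Salary} is a candidate key since {Project, Salary}⁺ = {HireDate, JobTitle, Location, ManagerID, OfficeNo, Project, Salary} covers every attribute.
These are minimal and exhaustive — every other superkey contains one of them.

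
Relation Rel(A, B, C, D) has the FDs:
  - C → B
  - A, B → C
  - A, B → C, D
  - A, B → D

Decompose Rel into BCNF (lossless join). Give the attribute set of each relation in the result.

Candidate keys of the original relation: {A, B}, {A, C}.
{A, B, C, D}: {C} determines {B, C} here but is not a superkey — split on C → B, giving {B, C} and {A, C, D}.
{B, C} has no BCNF violation.
{A, C, D} has no BCNF violation.

{A, C, D}; {B, C}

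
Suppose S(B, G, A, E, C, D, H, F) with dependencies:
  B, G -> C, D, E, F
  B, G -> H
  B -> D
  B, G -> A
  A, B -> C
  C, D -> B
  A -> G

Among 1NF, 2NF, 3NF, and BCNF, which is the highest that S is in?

Candidate keys: {A, B}, {A, C, D}, {B, G}, {C, D, G}. Prime attributes: {A, B, C, D, G}.
For B -> D we have {B}⁺ = {B, D}; {B} is not a superkey, so BCNF fails.
Its right-hand attributes {D} are all prime, as are those of every other non-superkey FD — the relation is in 3NF.

3NF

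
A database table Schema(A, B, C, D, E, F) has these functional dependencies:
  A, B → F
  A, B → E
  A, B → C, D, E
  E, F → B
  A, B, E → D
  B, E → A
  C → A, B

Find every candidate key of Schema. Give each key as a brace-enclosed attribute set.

{C}⁺ = {A, B, C, D, E, F}, which is every attribute, so {C} is a candidate key.
{A, B}⁺ = {A, B, C, D, E, F}, which is every attribute, so {A, B} is a candidate key.
{B, E}⁺ = {A, B, C, D, E, F}, which is every attribute, so {B, E} is a candidate key.
{E, F}⁺ = {A, B, C, D, E, F}, which is every attribute, so {E, F} is a candidate key.
These are minimal and exhaustive — every other superkey contains one of them.

{A, B}, {B, E}, {C}, {E, F}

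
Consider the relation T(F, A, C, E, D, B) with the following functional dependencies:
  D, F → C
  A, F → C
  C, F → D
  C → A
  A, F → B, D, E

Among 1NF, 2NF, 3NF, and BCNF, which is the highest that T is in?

Candidate keys: {A, F}, {C, F}, {D, F}. Prime attributes: {A, C, D, F}.
C → A: {C}⁺ = {A, C}, which is not all of the attributes, so the left side is not a superkey — BCNF is violated.
Its right-hand attributes {A} are all prime, as are those of every other non-superkey FD — the relation is in 3NF.

3NF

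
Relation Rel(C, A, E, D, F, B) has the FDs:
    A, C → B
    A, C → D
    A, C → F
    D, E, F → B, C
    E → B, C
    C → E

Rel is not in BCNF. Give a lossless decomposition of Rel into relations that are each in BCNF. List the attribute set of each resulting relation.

Candidate keys of the original relation: {A, C}, {A, E}.
In {A, B, C, D, E, F}, {D, E, F} is not a superkey ({D, E, F}⁺ restricted to this set is {B, C, D, E, F}), so split on D, E, F → B, C into {B, C, D, E, F} and {A, D, E, F}.
In {B, C, D, E, F}, {E} is not a superkey ({E}⁺ restricted to this set is {B, C, E}), so split on E → B, C into {B, C, E} and {D, E, F}.
{B, C, E} has no BCNF violation.
{D, E, F} has no BCNF violation.
{A, D, E, F} has no BCNF violation.

{A, D, E, F}; {B, C, E}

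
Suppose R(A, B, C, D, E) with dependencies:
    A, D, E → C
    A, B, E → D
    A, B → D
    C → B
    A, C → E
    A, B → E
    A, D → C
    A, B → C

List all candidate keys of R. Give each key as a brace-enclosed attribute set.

No FD produces {A}, so it must be in every candidate key.
{A, B} is a candidate key since {A, B}⁺ = {A, B, C, D, E} covers every attribute.
{A, C} is a candidate key since {A, C}⁺ = {A, B, C, D, E} covers every attribute.
{A, D} is a candidate key since {A, D}⁺ = {A, B, C, D, E} covers every attribute.
These are minimal and exhaustive — every other superkey contains one of them.

{A, B}, {A, C}, {A, D}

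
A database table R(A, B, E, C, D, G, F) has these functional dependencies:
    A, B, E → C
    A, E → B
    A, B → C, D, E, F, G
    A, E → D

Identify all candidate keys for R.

No FD produces {A}, so it must be in every candidate key.
{A, B} is a candidate key since {A, B}⁺ = {A, B, C, D, E, F, G} covers every attribute.
{A, E} is a candidate key since {A, E}⁺ = {A, B, C, D, E, F, G} covers every attribute.
Any other superkey properly contains one of these, so there are no further candidate keys.

{A, B}, {A, E}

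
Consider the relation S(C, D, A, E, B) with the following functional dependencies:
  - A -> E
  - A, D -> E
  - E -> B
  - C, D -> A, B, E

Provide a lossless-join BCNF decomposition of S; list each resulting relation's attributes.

Candidate key of the original relation: {C, D}.
Within {A, B, C, D, E}: {A}⁺ ∩ {A, B, C, D, E} = {A, B, E}, not the whole set, so A -> B, E violates BCNF; decompose into {A, B, E} and {A, C, D}.
Within {A, B, E}: {E}⁺ ∩ {A, B, E} = {B, E}, not the whole set, so E -> B violates BCNF; decompose into {B, E} and {A, E}.
{B, E} has no BCNF violation.
{A, E} has no BCNF violation.
{A, C, D} has no BCNF violation.

{A, C, D}; {A, E}; {B, E}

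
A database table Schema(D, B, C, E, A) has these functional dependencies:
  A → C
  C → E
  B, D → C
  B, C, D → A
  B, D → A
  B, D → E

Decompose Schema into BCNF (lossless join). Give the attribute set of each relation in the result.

{A, B, D}; {A, C}; {C, E}

Candidate key of the original relation: {B, D}.
Within {A, B, C, D, E}: {A}⁺ ∩ {A, B, C, D, E} = {A, C, E}, not the whole set, so A → C, E violates BCNF; decompose into {A, C, E} and {A, B, D}.
Within {A, C, E}: {C}⁺ ∩ {A, C, E} = {C, E}, not the whole set, so C → E violates BCNF; decompose into {C, E} and {A, C}.
{C, E} has no BCNF violation.
{A, C} has no BCNF violation.
{A, B, D} has no BCNF violation.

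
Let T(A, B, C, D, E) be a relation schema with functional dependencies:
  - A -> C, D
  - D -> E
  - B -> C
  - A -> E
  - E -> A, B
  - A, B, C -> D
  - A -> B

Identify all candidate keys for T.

{A}⁺ = {A, B, C, D, E} — all of the relation — so {A} is a candidate key.
{D}⁺ = {A, B, C, D, E} — all of the relation — so {D} is a candidate key.
{E}⁺ = {A, B, C, D, E} — all of the relation — so {E} is a candidate key.
Any other superkey properly contains one of these, so there are no further candidate keys.

{A}, {D}, {E}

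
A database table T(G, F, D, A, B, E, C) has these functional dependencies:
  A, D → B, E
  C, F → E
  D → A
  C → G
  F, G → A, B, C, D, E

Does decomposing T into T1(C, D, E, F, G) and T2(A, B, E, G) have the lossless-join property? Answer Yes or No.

T1 ∩ T2 = {E, G}; its closure under F is {E, G}.
T1 ⊄ {E, G} and T2 ⊄ {E, G}, so the split is lossy.

No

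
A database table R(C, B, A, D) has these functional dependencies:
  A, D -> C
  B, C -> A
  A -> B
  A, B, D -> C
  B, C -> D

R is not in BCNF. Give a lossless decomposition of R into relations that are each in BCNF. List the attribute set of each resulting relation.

Candidate keys of the original relation: {A, C}, {A, D}, {B, C}.
Within {A, B, C, D}: {A}⁺ ∩ {A, B, C, D} = {A, B}, not the whole set, so A -> B violates BCNF; decompose into {A, B} and {A, C, D}.
{A, B}: every determinant is a superkey — BCNF.
{A, C, D}: every determinant is a superkey — BCNF.

{A, B}; {A, C, D}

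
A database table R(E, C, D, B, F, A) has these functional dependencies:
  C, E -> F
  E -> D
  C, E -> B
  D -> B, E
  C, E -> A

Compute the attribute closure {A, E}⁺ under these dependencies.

{A, B, D, E}

Start with {A, E}.
E -> D applies; add {D} → now {A, D, E}.
D -> B, E applies; add {B} → now {A, B, D, E}.
No further FD applies.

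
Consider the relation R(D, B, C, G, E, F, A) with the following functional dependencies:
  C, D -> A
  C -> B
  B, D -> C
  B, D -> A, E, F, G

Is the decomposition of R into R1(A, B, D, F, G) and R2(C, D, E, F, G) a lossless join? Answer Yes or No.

Common attributes: {D, F, G}; their closure is {D, F, G}.
The closure covers neither R1 nor R2 entirely; the join is not lossless.

No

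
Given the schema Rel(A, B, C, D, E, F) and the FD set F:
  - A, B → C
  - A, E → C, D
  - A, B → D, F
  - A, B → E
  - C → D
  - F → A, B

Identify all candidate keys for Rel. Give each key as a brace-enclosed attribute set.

{F} is a candidate key since {F}⁺ = {A, B, C, D, E, F} covers every attribute.
{A, B} is a candidate key since {A, B}⁺ = {A, B, C, D, E, F} covers every attribute.
These are minimal and exhaustive — every other superkey contains one of them.

{A, B}, {F}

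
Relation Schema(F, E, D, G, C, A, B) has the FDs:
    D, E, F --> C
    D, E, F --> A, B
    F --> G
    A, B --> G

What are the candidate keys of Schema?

{D, E, F}

Attributes never on any right-hand side: {D, E, F} — every candidate key must contain all of them.
{D, E, F} is a candidate key since {D, E, F}⁺ = {A, B, C, D, E, F, G} covers every attribute.
No other minimal set has full closure, so this is the only candidate key.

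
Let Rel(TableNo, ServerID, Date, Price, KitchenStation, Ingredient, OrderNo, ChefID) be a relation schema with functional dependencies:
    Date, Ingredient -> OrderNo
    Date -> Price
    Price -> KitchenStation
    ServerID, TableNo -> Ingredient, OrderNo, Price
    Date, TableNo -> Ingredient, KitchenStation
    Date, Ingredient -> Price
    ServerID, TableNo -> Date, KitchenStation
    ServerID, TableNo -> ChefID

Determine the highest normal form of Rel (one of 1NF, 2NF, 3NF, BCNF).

Candidate key: {ServerID, TableNo}. Prime attributes: {ServerID, TableNo}.
For Date, Ingredient -> OrderNo we have {Date, Ingredient}⁺ = {Date, Ingredient, KitchenStation, OrderNo, Price}; {Date, Ingredient} is not a superkey, so BCNF fails.
Because {OrderNo} is non-prime and the left side of Date, Ingredient -> OrderNo is not a superkey, the relation is not in 3NF.
No non-prime attribute depends on a proper subset of any candidate key, so 2NF holds.

2NF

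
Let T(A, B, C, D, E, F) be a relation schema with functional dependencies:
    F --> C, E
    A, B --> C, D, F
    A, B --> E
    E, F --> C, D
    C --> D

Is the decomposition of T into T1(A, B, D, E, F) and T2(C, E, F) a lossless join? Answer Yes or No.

Yes

The shared attributes are {E, F} and {E, F}⁺ = {C, D, E, F}.
T2 is contained in that closure, so T1 ∩ T2 --> T2 holds and the join is lossless.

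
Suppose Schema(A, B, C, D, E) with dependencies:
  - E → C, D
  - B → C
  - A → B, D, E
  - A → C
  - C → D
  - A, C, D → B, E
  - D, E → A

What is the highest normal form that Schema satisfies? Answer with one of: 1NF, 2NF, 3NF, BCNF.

2NF

Candidate keys: {A}, {E}. Prime attributes: {A, E}.
B → C breaks BCNF: {B}⁺ = {B, C, D}, so {B} is not a superkey.
B → C has non-prime {C} on the right and a non-superkey on the left, so 3NF fails.
With only single-attribute keys there can be no partial dependency, so 2NF holds.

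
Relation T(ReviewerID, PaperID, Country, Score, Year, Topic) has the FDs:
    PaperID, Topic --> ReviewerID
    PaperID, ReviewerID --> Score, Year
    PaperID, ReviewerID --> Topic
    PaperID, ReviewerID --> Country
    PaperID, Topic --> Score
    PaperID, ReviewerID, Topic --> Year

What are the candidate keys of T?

No FD produces {PaperID}, so it must be in every candidate key.
Closure of {PaperID, ReviewerID} is {Country, PaperID, ReviewerID, Score, Topic, Year}, the whole schema; {PaperID, ReviewerID} is a candidate key.
Closure of {PaperID, Topic} is {Country, PaperID, ReviewerID, Score, Topic, Year}, the whole schema; {PaperID, Topic} is a candidate key.
Any other superkey properly contains one of these, so there are no further candidate keys.

{PaperID, ReviewerID}, {PaperID, Topic}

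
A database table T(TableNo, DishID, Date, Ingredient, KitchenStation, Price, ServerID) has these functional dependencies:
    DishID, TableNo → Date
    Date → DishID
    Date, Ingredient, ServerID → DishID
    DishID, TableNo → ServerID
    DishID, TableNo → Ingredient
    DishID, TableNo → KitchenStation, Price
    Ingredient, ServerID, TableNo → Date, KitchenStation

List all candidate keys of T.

{Date, TableNo}, {DishID, TableNo}, {Ingredient, ServerID, TableNo}

No FD produces {TableNo}, so it must be in every candidate key.
{Date, TableNo} is a candidate key since {Date, TableNo}⁺ = {Date, DishID, Ingredient, KitchenStation, Price, ServerID, TableNo} covers every attribute.
{DishID, TableNo} is a candidate key since {DishID, TableNo}⁺ = {Date, DishID, Ingredient, KitchenStation, Price, ServerID, TableNo} covers every attribute.
{Ingredient, ServerID, TableNo} is a candidate key since {Ingredient, ServerID, TableNo}⁺ = {Date, DishID, Ingredient, KitchenStation, Price, ServerID, TableNo} covers every attribute.
Any other superkey properly contains one of these, so there are no further candidate keys.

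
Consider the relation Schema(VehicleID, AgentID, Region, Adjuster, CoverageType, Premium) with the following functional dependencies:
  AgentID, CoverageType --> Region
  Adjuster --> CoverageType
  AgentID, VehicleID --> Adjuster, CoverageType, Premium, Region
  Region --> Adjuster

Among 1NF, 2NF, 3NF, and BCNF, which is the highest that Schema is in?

Candidate key: {AgentID, VehicleID}. Prime attributes: {AgentID, VehicleID}.
For AgentID, CoverageType --> Region we have {AgentID, CoverageType}⁺ = {Adjuster, AgentID, CoverageType, Region}; {AgentID, CoverageType} is not a superkey, so BCNF fails.
Because {Region} is non-prime and the left side of AgentID, CoverageType --> Region is not a superkey, the relation is not in 3NF.
No non-prime attribute depends on a proper subset of any candidate key, so 2NF holds.

2NF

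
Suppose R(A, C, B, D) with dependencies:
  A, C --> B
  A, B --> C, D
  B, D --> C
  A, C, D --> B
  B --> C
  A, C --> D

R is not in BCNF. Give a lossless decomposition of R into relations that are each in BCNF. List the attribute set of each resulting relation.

{A, B, D}; {B, C}

Candidate keys of the original relation: {A, B}, {A, C}.
{A, B, C, D}: {B, D} determines {B, C, D} here but is not a superkey — split on B, D --> C, giving {B, C, D} and {A, B, D}.
{B, C, D}: {B} determines {B, C} here but is not a superkey — split on B --> C, giving {B, C} and {B, D}.
{B, C}: every determinant is a superkey — BCNF.
{B, D}: every determinant is a superkey — BCNF.
{A, B, D}: every determinant is a superkey — BCNF.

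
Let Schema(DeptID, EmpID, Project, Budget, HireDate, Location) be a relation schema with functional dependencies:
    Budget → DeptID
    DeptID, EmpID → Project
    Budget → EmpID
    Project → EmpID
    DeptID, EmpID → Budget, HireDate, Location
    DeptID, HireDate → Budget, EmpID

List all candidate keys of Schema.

{Budget}⁺ = {Budget, DeptID, EmpID, HireDate, Location, Project}, which is every attribute, so {Budget} is a candidate key.
{DeptID, EmpID}⁺ = {Budget, DeptID, EmpID, HireDate, Location, Project}, which is every attribute, so {DeptID, EmpID} is a candidate key.
{DeptID, HireDate}⁺ = {Budget, DeptID, EmpID, HireDate, Location, Project}, which is every attribute, so {DeptID, HireDate} is a candidate key.
{DeptID, Project}⁺ = {Budget, DeptID, EmpID, HireDate, Location, Project}, which is every attribute, so {DeptID, Project} is a candidate key.
No proper subset of any of these is a key, and no other minimal superkey exists.

{Budget}, {DeptID, EmpID}, {DeptID, HireDate}, {DeptID, Project}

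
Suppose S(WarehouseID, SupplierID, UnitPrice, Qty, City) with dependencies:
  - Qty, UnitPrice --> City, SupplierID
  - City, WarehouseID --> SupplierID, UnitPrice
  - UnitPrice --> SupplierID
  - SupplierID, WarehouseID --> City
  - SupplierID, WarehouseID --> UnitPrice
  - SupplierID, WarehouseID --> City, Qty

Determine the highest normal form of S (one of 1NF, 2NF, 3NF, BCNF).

Candidate keys: {City, WarehouseID}, {SupplierID, WarehouseID}, {UnitPrice, WarehouseID}. Prime attributes: {City, SupplierID, UnitPrice, WarehouseID}.
Qty, UnitPrice --> City, SupplierID breaks BCNF: {Qty, UnitPrice}⁺ = {City, Qty, SupplierID, UnitPrice}, so {Qty, UnitPrice} is not a superkey.
But every attribute on its right side ({City, SupplierID}) is prime, and the same holds for every other non-superkey FD, so 3NF still holds.

3NF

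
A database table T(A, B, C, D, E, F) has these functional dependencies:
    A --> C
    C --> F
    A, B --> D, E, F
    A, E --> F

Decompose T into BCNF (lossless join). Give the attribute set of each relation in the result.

Candidate key of the original relation: {A, B}.
In {A, B, C, D, E, F}, {A} is not a superkey ({A}⁺ restricted to this set is {A, C, F}), so split on A --> C, F into {A, C, F} and {A, B, D, E}.
In {A, C, F}, {C} is not a superkey ({C}⁺ restricted to this set is {C, F}), so split on C --> F into {C, F} and {A, C}.
{C, F} has no BCNF violation.
{A, C} has no BCNF violation.
{A, B, D, E} has no BCNF violation.

{A, B, D, E}; {A, C}; {C, F}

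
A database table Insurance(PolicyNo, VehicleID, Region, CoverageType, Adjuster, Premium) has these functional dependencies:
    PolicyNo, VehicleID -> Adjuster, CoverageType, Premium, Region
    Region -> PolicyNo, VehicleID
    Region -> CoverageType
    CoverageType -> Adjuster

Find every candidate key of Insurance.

{PolicyNo, VehicleID}, {Region}

Closure of {Region} is {Adjuster, CoverageType, PolicyNo, Premium, Region, VehicleID}, the whole schema; {Region} is a candidate key.
Closure of {PolicyNo, VehicleID} is {Adjuster, CoverageType, PolicyNo, Premium, Region, VehicleID}, the whole schema; {PolicyNo, VehicleID} is a candidate key.
No proper subset of any of these is a key, and no other minimal superkey exists.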